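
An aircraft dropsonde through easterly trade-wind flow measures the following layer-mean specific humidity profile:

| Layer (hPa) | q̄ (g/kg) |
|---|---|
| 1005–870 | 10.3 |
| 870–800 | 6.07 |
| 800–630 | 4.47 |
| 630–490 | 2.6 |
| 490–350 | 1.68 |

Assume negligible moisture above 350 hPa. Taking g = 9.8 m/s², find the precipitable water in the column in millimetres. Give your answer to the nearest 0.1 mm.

Precipitable water is the column-integrated vapour mass per unit area: PW = (1/g) Σ q̄ Δp, with q in kg/kg and Δp in Pa (1 kg/m² of water = 1 mm).
Layer 1005–870 hPa: Δp = 135 hPa = 13500 Pa, q̄ = 0.0103 kg/kg → 0.0103 × 13500 / 9.8 = 14.19 mm
Layer 870–800 hPa: Δp = 70 hPa = 7000 Pa, q̄ = 0.00607 kg/kg → 0.00607 × 7000 / 9.8 = 4.34 mm
Layer 800–630 hPa: Δp = 170 hPa = 17000 Pa, q̄ = 0.00447 kg/kg → 0.00447 × 17000 / 9.8 = 7.75 mm
Layer 630–490 hPa: Δp = 140 hPa = 14000 Pa, q̄ = 0.0026 kg/kg → 0.0026 × 14000 / 9.8 = 3.71 mm
Layer 490–350 hPa: Δp = 140 hPa = 14000 Pa, q̄ = 0.00168 kg/kg → 0.00168 × 14000 / 9.8 = 2.40 mm
PW = 14.19 + 4.34 + 7.75 + 3.71 + 2.40 = 32.39 ≈ 32.4 mm.

PW ≈ 32.4 mm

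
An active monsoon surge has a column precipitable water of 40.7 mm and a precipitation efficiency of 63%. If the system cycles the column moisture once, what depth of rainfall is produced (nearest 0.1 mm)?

Rainfall = ε × PW = 0.63 × 40.7 = 25.6 mm.

rainfall ≈ 25.6 mm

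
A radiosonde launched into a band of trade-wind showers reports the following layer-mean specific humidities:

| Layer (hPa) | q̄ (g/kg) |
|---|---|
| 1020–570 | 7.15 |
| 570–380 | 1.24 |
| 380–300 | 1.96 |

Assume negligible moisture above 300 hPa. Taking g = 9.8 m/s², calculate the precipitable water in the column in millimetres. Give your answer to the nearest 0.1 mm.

PW ≈ 36.8 mm

Precipitable water is the column-integrated vapour mass per unit area: PW = (1/g) Σ q̄ Δp, with q in kg/kg and Δp in Pa (1 kg/m² of water = 1 mm).
Layer 1020–570 hPa: Δp = 450 hPa = 45000 Pa, q̄ = 0.00715 kg/kg → 0.00715 × 45000 / 9.8 = 32.83 mm
Layer 570–380 hPa: Δp = 190 hPa = 19000 Pa, q̄ = 0.00124 kg/kg → 0.00124 × 19000 / 9.8 = 2.40 mm
Layer 380–300 hPa: Δp = 80 hPa = 8000 Pa, q̄ = 0.00196 kg/kg → 0.00196 × 8000 / 9.8 = 1.60 mm
PW = 32.83 + 2.40 + 1.60 = 36.83 ≈ 36.8 mm.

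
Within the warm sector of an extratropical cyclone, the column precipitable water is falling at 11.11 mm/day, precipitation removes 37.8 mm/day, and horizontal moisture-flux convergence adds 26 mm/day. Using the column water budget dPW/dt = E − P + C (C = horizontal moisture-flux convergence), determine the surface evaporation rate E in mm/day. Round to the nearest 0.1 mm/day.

dPW/dt = -11.11 mm/day.
E = dPW/dt + P − C = (-11.11) + 37.8 − (26) = 0.7 mm/day.

E ≈ 0.7 mm/day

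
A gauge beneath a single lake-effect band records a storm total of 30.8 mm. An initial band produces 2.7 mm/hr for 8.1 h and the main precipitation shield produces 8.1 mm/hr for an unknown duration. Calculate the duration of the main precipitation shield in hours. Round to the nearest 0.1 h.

Known phases: 2.7 × 8.1 = 21.87 mm.
Remaining depth = 30.8 − 21.87 = 8.93 mm.
Duration = 8.93 / 8.1 = 1.1 h.

duration ≈ 1.1 h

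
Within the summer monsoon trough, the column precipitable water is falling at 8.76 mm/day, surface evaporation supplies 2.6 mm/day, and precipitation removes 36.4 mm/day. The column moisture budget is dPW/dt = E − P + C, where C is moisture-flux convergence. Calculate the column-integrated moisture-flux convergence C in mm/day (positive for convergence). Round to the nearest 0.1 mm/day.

C ≈ 25.0 mm/day

dPW/dt = -8.76 mm/day.
C = dPW/dt − E + P = (-8.76) − 2.6 + 36.4 = 25.0 mm/day.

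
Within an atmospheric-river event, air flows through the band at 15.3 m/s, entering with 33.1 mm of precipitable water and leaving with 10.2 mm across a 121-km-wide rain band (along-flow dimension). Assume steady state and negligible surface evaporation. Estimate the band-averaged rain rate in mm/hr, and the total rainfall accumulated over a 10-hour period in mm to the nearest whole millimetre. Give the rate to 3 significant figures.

Column moisture flux per unit crosswind length is F = V × PW.
Inflow: F_in = 15.3 × 33.1 = 506.43 mm·m/s
Outflow: F_out = 15.3 × 10.2 = 156.06 mm·m/s
Steady-state rate R = (F_in − F_out)/L = (506.43 − 156.06) / 121000 m = 2.896e-03 mm/s.
R = 2.896e-03 × 3600 = 10.4 mm/hr.
Over 10 h: total = 10.4 × 10 = 104 mm.

R ≈ 10.4 mm/hr; total ≈ 104 mm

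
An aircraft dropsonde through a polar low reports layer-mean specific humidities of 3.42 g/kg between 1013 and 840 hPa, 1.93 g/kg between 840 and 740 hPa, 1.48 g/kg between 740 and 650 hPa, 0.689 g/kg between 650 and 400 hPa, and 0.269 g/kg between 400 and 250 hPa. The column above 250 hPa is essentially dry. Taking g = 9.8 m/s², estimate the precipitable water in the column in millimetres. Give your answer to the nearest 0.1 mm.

PW ≈ 11.5 mm

Precipitable water is the column-integrated vapour mass per unit area: PW = (1/g) Σ q̄ Δp, with q in kg/kg and Δp in Pa (1 kg/m² of water = 1 mm).
Layer 1013–840 hPa: Δp = 173 hPa = 17300 Pa, q̄ = 0.00342 kg/kg → 0.00342 × 17300 / 9.8 = 6.04 mm
Layer 840–740 hPa: Δp = 100 hPa = 10000 Pa, q̄ = 0.00193 kg/kg → 0.00193 × 10000 / 9.8 = 1.97 mm
Layer 740–650 hPa: Δp = 90 hPa = 9000 Pa, q̄ = 0.00148 kg/kg → 0.00148 × 9000 / 9.8 = 1.36 mm
Layer 650–400 hPa: Δp = 250 hPa = 25000 Pa, q̄ = 0.000689 kg/kg → 0.000689 × 25000 / 9.8 = 1.76 mm
Layer 400–250 hPa: Δp = 150 hPa = 15000 Pa, q̄ = 0.000269 kg/kg → 0.000269 × 15000 / 9.8 = 0.41 mm
PW = 6.04 + 1.97 + 1.36 + 1.76 + 0.41 = 11.54 ≈ 11.5 mm.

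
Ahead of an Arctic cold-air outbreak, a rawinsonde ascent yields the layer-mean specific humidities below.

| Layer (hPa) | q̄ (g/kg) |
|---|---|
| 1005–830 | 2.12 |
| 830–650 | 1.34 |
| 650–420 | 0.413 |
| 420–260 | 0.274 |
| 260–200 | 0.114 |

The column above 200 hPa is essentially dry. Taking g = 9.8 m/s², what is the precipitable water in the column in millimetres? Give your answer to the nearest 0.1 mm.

Precipitable water is the column-integrated vapour mass per unit area: PW = (1/g) Σ q̄ Δp, with q in kg/kg and Δp in Pa (1 kg/m² of water = 1 mm).
Layer 1005–830 hPa: Δp = 175 hPa = 17500 Pa, q̄ = 0.00212 kg/kg → 0.00212 × 17500 / 9.8 = 3.79 mm
Layer 830–650 hPa: Δp = 180 hPa = 18000 Pa, q̄ = 0.00134 kg/kg → 0.00134 × 18000 / 9.8 = 2.46 mm
Layer 650–420 hPa: Δp = 230 hPa = 23000 Pa, q̄ = 0.000413 kg/kg → 0.000413 × 23000 / 9.8 = 0.97 mm
Layer 420–260 hPa: Δp = 160 hPa = 16000 Pa, q̄ = 0.000274 kg/kg → 0.000274 × 16000 / 9.8 = 0.45 mm
Layer 260–200 hPa: Δp = 60 hPa = 6000 Pa, q̄ = 0.000114 kg/kg → 0.000114 × 6000 / 9.8 = 0.07 mm
PW = 3.79 + 2.46 + 0.97 + 0.45 + 0.07 = 7.74 ≈ 7.7 mm.

PW ≈ 7.7 mm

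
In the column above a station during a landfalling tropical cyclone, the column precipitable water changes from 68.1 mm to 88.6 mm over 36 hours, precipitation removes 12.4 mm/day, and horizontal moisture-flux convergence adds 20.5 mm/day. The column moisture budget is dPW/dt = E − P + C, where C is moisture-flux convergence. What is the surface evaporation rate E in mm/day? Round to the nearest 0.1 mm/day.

E ≈ 5.6 mm/day

dPW/dt = (88.6 − 68.1) mm / (36/24 day) = +13.667 mm/day.
E = dPW/dt + P − C = (+13.667) + 12.4 − (20.5) = 5.6 mm/day.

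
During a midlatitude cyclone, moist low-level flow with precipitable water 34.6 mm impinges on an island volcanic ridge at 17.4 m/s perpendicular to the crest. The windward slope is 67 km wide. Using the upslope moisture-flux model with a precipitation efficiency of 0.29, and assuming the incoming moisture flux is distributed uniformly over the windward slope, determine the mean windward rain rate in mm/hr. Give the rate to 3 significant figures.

Incoming column moisture flux per unit ridge length: F = V × PW = 17.4 × 34.6 = 602.04 mm·m/s.
Spread over the 67 km slope with efficiency ε = 0.29: R = ε·F/W = 0.29 × 602.04 / 67000 m = 2.606e-03 mm/s.
R = 2.606e-03 × 3600 = 9.38 mm/hr.

R ≈ 9.38 mm/hr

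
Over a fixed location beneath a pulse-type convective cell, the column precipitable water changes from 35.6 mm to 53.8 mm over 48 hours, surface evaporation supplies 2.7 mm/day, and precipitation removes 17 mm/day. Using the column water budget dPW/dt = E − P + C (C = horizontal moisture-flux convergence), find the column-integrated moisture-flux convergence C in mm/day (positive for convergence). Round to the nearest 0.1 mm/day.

C ≈ 23.4 mm/day

dPW/dt = (53.8 − 35.6) mm / (48/24 day) = +9.100 mm/day.
C = dPW/dt − E + P = (+9.100) − 2.7 + 17 = 23.4 mm/day.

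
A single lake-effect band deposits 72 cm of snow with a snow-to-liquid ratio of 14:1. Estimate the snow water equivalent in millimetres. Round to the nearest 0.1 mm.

SWE ≈ 51.4 mm

SWE = snow depth / ratio = 72 cm / 14 = 5.143 cm = 51.4 mm.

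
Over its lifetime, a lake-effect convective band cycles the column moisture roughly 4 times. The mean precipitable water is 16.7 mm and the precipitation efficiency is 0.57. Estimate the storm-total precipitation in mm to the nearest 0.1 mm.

Each cycle deposits ε × PW = 0.57 × 16.7 = 9.519 mm.
Over 4 cycles: 4 × 9.519 = 38.1 mm.

precipitation ≈ 38.1 mm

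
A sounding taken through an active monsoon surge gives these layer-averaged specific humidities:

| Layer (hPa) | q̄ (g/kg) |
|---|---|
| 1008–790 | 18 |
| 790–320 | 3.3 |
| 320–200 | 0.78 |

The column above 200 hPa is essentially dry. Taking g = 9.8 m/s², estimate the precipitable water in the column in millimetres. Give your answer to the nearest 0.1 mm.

Precipitable water is the column-integrated vapour mass per unit area: PW = (1/g) Σ q̄ Δp, with q in kg/kg and Δp in Pa (1 kg/m² of water = 1 mm).
Layer 1008–790 hPa: Δp = 218 hPa = 21800 Pa, q̄ = 0.018 kg/kg → 0.018 × 21800 / 9.8 = 40.04 mm
Layer 790–320 hPa: Δp = 470 hPa = 47000 Pa, q̄ = 0.0033 kg/kg → 0.0033 × 47000 / 9.8 = 15.83 mm
Layer 320–200 hPa: Δp = 120 hPa = 12000 Pa, q̄ = 0.00078 kg/kg → 0.00078 × 12000 / 9.8 = 0.96 mm
PW = 40.04 + 15.83 + 0.96 = 56.83 ≈ 56.8 mm.

PW ≈ 56.8 mm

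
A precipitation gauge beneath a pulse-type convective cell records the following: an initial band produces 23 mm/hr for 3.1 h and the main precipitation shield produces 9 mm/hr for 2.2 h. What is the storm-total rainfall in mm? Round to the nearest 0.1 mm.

total ≈ 91.1 mm

Total = Σ Rᵢ Δtᵢ = 23 × 3.1 + 9 × 2.2
      = 71.3 + 19.8 = 91.1 mm.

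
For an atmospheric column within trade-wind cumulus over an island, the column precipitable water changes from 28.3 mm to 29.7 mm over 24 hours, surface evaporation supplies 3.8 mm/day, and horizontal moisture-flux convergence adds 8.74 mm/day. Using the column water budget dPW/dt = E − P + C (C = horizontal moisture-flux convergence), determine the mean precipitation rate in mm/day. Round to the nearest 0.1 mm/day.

P ≈ 11.1 mm/day

dPW/dt = (29.7 − 28.3) mm / (24/24 day) = +1.400 mm/day.
P = E + C − dPW/dt = 3.8 + (8.74) − (+1.400) = 11.1 mm/day.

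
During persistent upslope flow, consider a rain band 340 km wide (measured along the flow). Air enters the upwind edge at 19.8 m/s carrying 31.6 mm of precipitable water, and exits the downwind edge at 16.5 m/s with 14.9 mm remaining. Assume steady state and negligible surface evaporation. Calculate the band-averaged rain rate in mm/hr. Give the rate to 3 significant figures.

Column moisture flux per unit crosswind length is F = V × PW.
Inflow: F_in = 19.8 × 31.6 = 625.68 mm·m/s
Outflow: F_out = 16.5 × 14.9 = 245.85 mm·m/s
Steady-state rate R = (F_in − F_out)/L = (625.68 − 245.85) / 340000 m = 1.117e-03 mm/s.
R = 1.117e-03 × 3600 = 4.02 mm/hr.

R ≈ 4.02 mm/hr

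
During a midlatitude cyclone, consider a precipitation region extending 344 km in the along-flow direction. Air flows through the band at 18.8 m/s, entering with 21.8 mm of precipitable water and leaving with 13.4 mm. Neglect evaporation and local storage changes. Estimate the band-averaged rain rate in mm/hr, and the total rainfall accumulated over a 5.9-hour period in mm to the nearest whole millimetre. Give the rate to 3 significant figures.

Column moisture flux per unit crosswind length is F = V × PW.
Inflow: F_in = 18.8 × 21.8 = 409.84 mm·m/s
Outflow: F_out = 18.8 × 13.4 = 251.92 mm·m/s
Steady-state rate R = (F_in − F_out)/L = (409.84 − 251.92) / 344000 m = 4.591e-04 mm/s.
R = 4.591e-04 × 3600 = 1.65 mm/hr.
Over 5.9 h: total = 1.65 × 5.9 = 9.735 ≈ 10 mm.

R ≈ 1.65 mm/hr; total ≈ 10 mm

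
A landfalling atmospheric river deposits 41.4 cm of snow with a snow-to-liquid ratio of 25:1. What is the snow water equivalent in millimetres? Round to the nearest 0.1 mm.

SWE = snow depth / ratio = 41.4 cm / 25 = 1.656 cm = 16.6 mm.

SWE ≈ 16.6 mm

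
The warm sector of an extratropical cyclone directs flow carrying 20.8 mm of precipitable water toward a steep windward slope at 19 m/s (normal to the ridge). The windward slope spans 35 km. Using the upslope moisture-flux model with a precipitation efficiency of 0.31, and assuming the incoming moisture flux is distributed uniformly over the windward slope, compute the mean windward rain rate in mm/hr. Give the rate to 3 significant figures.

Incoming column moisture flux per unit ridge length: F = V × PW = 19 × 20.8 = 395.2 mm·m/s.
Spread over the 35 km slope with efficiency ε = 0.31: R = ε·F/W = 0.31 × 395.2 / 35000 m = 3.500e-03 mm/s.
R = 3.500e-03 × 3600 = 12.6 mm/hr.

R ≈ 12.6 mm/hr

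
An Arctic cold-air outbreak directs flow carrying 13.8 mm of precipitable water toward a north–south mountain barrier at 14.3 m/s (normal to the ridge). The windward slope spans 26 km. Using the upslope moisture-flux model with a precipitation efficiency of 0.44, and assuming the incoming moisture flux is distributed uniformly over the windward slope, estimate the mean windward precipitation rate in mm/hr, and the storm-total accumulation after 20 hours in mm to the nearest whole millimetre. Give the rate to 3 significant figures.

R ≈ 12.0 mm/hr; total ≈ 240 mm

Incoming column moisture flux per unit ridge length: F = V × PW = 14.3 × 13.8 = 197.34 mm·m/s.
Spread over the 26 km slope with efficiency ε = 0.44: R = ε·F/W = 0.44 × 197.34 / 26000 m = 3.340e-03 mm/s.
R = 3.340e-03 × 3600 = 12.0 mm/hr.
Over 20 h: total = 12.0 × 20 = 240 mm.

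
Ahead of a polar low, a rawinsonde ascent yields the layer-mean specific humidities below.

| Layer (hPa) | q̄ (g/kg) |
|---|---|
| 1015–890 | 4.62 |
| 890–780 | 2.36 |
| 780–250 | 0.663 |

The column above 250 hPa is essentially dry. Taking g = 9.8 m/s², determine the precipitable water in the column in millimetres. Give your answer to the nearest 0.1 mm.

PW ≈ 12.1 mm

Precipitable water is the column-integrated vapour mass per unit area: PW = (1/g) Σ q̄ Δp, with q in kg/kg and Δp in Pa (1 kg/m² of water = 1 mm).
Layer 1015–890 hPa: Δp = 125 hPa = 12500 Pa, q̄ = 0.00462 kg/kg → 0.00462 × 12500 / 9.8 = 5.89 mm
Layer 890–780 hPa: Δp = 110 hPa = 11000 Pa, q̄ = 0.00236 kg/kg → 0.00236 × 11000 / 9.8 = 2.65 mm
Layer 780–250 hPa: Δp = 530 hPa = 53000 Pa, q̄ = 0.000663 kg/kg → 0.000663 × 53000 / 9.8 = 3.59 mm
PW = 5.89 + 2.65 + 3.59 = 12.13 ≈ 12.1 mm.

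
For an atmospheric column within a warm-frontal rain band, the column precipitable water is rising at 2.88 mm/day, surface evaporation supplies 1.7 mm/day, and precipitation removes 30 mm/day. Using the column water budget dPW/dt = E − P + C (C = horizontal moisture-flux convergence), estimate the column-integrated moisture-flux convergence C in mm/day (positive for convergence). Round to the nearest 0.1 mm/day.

C ≈ 31.2 mm/day

dPW/dt = +2.88 mm/day.
C = dPW/dt − E + P = (+2.88) − 1.7 + 30 = 31.2 mm/day.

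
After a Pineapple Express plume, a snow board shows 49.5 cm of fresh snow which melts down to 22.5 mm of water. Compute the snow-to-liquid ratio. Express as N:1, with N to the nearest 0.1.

ratio ≈ 22.0

Ratio = snow depth / SWE = 495 mm / 22.5 mm = 22.0, i.e. 22.0:1.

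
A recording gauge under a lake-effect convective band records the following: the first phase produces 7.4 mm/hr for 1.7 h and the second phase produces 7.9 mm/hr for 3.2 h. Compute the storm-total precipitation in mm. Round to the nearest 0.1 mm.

total ≈ 37.9 mm

Total = Σ Rᵢ Δtᵢ = 7.4 × 1.7 + 7.9 × 3.2
      = 12.58 + 25.28 = 37.9 mm.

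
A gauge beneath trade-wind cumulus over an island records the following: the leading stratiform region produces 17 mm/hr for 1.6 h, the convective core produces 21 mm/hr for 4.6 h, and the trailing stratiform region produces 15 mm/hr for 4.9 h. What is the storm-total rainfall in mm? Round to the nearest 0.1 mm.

total ≈ 197.3 mm

Total = Σ Rᵢ Δtᵢ = 17 × 1.6 + 21 × 4.6 + 15 × 4.9
      = 27.2 + 96.6 + 73.5 = 197.3 mm.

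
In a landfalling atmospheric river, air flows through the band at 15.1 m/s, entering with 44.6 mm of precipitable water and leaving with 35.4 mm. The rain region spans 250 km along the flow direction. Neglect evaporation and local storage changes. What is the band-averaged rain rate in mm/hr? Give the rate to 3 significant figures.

Column moisture flux per unit crosswind length is F = V × PW.
Inflow: F_in = 15.1 × 44.6 = 673.46 mm·m/s
Outflow: F_out = 15.1 × 35.4 = 534.54 mm·m/s
Steady-state rate R = (F_in − F_out)/L = (673.46 − 534.54) / 250000 m = 5.557e-04 mm/s.
R = 5.557e-04 × 3600 = 2.00 mm/hr.

R ≈ 2.00 mm/hr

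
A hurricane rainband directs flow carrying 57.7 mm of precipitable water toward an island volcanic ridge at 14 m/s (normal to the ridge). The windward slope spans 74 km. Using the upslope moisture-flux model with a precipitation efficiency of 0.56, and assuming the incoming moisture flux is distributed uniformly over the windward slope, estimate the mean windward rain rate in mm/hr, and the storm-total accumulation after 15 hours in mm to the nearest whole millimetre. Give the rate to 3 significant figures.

Incoming column moisture flux per unit ridge length: F = V × PW = 14 × 57.7 = 807.8 mm·m/s.
Spread over the 74 km slope with efficiency ε = 0.56: R = ε·F/W = 0.56 × 807.8 / 74000 m = 6.113e-03 mm/s.
R = 6.113e-03 × 3600 = 22.0 mm/hr.
Over 15 h: total = 22.0 × 15 = 330 mm.

R ≈ 22.0 mm/hr; total ≈ 330 mm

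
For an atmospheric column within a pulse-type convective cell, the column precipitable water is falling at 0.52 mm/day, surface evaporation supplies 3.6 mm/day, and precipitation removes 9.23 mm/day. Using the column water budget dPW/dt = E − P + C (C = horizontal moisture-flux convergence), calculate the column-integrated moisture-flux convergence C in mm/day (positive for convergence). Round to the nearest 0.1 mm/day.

dPW/dt = -0.52 mm/day.
C = dPW/dt − E + P = (-0.52) − 3.6 + 9.23 = 5.1 mm/day.

C ≈ 5.1 mm/day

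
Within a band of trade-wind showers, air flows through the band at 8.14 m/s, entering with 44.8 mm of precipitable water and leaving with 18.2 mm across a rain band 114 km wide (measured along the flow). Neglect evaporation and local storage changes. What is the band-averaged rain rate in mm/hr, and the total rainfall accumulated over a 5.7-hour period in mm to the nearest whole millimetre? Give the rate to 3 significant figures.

R ≈ 6.84 mm/hr; total ≈ 39 mm

Column moisture flux per unit crosswind length is F = V × PW.
Inflow: F_in = 8.14 × 44.8 = 364.672 mm·m/s
Outflow: F_out = 8.14 × 18.2 = 148.148 mm·m/s
Steady-state rate R = (F_in − F_out)/L = (364.672 − 148.148) / 114000 m = 1.899e-03 mm/s.
R = 1.899e-03 × 3600 = 6.84 mm/hr.
Over 5.7 h: total = 6.84 × 5.7 = 38.988 ≈ 39 mm.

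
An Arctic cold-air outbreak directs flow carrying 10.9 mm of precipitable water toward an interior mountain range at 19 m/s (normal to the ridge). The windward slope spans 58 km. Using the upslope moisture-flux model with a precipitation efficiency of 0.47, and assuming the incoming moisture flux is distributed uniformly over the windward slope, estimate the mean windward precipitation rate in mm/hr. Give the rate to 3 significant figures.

R ≈ 6.04 mm/hr

Incoming column moisture flux per unit ridge length: F = V × PW = 19 × 10.9 = 207.1 mm·m/s.
Spread over the 58 km slope with efficiency ε = 0.47: R = ε·F/W = 0.47 × 207.1 / 58000 m = 1.678e-03 mm/s.
R = 1.678e-03 × 3600 = 6.04 mm/hr.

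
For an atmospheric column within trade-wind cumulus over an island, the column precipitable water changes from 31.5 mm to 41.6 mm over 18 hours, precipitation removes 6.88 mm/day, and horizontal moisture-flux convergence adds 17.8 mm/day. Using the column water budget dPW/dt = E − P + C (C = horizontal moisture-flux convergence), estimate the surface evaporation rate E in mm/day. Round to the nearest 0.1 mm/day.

E ≈ 2.5 mm/day

dPW/dt = (41.6 − 31.5) mm / (18/24 day) = +13.467 mm/day.
E = dPW/dt + P − C = (+13.467) + 6.88 − (17.8) = 2.5 mm/day.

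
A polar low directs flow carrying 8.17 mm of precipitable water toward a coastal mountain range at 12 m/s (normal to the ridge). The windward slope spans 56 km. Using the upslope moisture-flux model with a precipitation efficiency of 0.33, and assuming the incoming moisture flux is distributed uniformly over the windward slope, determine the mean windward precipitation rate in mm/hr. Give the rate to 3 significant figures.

Incoming column moisture flux per unit ridge length: F = V × PW = 12 × 8.17 = 98.04 mm·m/s.
Spread over the 56 km slope with efficiency ε = 0.33: R = ε·F/W = 0.33 × 98.04 / 56000 m = 5.777e-04 mm/s.
R = 5.777e-04 × 3600 = 2.08 mm/hr.

R ≈ 2.08 mm/hr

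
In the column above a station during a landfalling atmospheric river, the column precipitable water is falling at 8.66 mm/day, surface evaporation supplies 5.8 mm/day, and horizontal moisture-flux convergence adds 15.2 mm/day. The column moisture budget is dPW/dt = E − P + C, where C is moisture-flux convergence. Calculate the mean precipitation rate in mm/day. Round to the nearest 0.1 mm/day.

dPW/dt = -8.66 mm/day.
P = E + C − dPW/dt = 5.8 + (15.2) − (-8.66) = 29.7 mm/day.

P ≈ 29.7 mm/day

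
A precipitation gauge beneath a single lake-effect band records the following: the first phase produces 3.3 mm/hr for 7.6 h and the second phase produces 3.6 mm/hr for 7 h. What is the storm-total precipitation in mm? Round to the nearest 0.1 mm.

total ≈ 50.3 mm

Total = Σ Rᵢ Δtᵢ = 3.3 × 7.6 + 3.6 × 7
      = 25.08 + 25.2 = 50.3 mm.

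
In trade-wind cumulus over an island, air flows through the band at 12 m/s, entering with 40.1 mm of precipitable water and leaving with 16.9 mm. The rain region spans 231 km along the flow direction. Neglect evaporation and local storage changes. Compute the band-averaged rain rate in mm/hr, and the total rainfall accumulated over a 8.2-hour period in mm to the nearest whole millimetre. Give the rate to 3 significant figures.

Column moisture flux per unit crosswind length is F = V × PW.
Inflow: F_in = 12 × 40.1 = 481.2 mm·m/s
Outflow: F_out = 12 × 16.9 = 202.8 mm·m/s
Steady-state rate R = (F_in − F_out)/L = (481.2 − 202.8) / 231000 m = 1.205e-03 mm/s.
R = 1.205e-03 × 3600 = 4.34 mm/hr.
Over 8.2 h: total = 4.34 × 8.2 = 35.588 ≈ 36 mm.

R ≈ 4.34 mm/hr; total ≈ 36 mm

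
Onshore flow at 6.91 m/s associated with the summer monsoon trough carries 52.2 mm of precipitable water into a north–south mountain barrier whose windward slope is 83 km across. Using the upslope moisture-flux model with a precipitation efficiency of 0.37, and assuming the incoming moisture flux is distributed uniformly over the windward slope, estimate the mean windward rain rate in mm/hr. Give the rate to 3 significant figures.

R ≈ 5.79 mm/hr

Incoming column moisture flux per unit ridge length: F = V × PW = 6.91 × 52.2 = 360.702 mm·m/s.
Spread over the 83 km slope with efficiency ε = 0.37: R = ε·F/W = 0.37 × 360.702 / 83000 m = 1.608e-03 mm/s.
R = 1.608e-03 × 3600 = 5.79 mm/hr.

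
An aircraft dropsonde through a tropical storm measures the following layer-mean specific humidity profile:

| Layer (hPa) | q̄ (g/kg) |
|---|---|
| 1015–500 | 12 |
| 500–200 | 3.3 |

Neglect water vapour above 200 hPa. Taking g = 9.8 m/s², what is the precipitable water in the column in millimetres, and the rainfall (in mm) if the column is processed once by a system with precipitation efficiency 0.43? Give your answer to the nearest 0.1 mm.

PW ≈ 73.2 mm; rainfall ≈ 31.5 mm

Precipitable water is the column-integrated vapour mass per unit area: PW = (1/g) Σ q̄ Δp, with q in kg/kg and Δp in Pa (1 kg/m² of water = 1 mm).
Layer 1015–500 hPa: Δp = 515 hPa = 51500 Pa, q̄ = 0.012 kg/kg → 0.012 × 51500 / 9.8 = 63.06 mm
Layer 500–200 hPa: Δp = 300 hPa = 30000 Pa, q̄ = 0.0033 kg/kg → 0.0033 × 30000 / 9.8 = 10.10 mm
PW = 63.06 + 10.10 = 73.16 ≈ 73.2 mm.
Rainfall = ε × PW = 0.43 × 73.2 = 31.5 mm.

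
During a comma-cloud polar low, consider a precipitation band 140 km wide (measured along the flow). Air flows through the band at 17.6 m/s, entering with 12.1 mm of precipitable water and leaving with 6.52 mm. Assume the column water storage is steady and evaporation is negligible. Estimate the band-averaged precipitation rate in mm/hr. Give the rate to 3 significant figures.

Column moisture flux per unit crosswind length is F = V × PW.
Inflow: F_in = 17.6 × 12.1 = 212.96 mm·m/s
Outflow: F_out = 17.6 × 6.52 = 114.752 mm·m/s
Steady-state rate R = (F_in − F_out)/L = (212.96 − 114.752) / 140000 m = 7.015e-04 mm/s.
R = 7.015e-04 × 3600 = 2.53 mm/hr.

R ≈ 2.53 mm/hr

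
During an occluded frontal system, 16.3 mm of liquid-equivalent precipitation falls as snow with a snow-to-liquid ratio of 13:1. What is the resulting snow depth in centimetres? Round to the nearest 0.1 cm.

Snow depth = liquid × ratio = 16.3 mm × 13 = 211.9 mm = 21.2 cm.

snow depth ≈ 21.2 cm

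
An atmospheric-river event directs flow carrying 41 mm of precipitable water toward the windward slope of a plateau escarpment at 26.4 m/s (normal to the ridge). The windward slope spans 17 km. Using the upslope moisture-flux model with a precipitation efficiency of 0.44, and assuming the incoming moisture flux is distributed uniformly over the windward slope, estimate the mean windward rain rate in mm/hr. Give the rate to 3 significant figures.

R ≈ 101 mm/hr

Incoming column moisture flux per unit ridge length: F = V × PW = 26.4 × 41 = 1082.4 mm·m/s.
Spread over the 17 km slope with efficiency ε = 0.44: R = ε·F/W = 0.44 × 1082.4 / 17000 m = 2.802e-02 mm/s.
R = 2.802e-02 × 3600 = 101 mm/hr.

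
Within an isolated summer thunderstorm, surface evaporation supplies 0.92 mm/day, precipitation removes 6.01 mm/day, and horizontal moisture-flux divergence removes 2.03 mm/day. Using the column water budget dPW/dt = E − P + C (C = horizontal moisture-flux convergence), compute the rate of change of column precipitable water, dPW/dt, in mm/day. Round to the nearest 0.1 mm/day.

dPW/dt ≈ -7.1 mm/day

dPW/dt = E − P + C = 0.92 − 6.01 + (-2.03) = -7.1 mm/day.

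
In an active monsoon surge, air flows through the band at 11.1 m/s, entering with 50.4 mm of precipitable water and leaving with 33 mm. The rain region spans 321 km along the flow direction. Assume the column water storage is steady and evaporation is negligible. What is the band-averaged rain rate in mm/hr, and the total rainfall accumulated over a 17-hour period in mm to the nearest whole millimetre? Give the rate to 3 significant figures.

Column moisture flux per unit crosswind length is F = V × PW.
Inflow: F_in = 11.1 × 50.4 = 559.44 mm·m/s
Outflow: F_out = 11.1 × 33 = 366.3 mm·m/s
Steady-state rate R = (F_in − F_out)/L = (559.44 − 366.3) / 321000 m = 6.017e-04 mm/s.
R = 6.017e-04 × 3600 = 2.17 mm/hr.
Over 17 h: total = 2.17 × 17 = 36.89 ≈ 37 mm.

R ≈ 2.17 mm/hr; total ≈ 37 mm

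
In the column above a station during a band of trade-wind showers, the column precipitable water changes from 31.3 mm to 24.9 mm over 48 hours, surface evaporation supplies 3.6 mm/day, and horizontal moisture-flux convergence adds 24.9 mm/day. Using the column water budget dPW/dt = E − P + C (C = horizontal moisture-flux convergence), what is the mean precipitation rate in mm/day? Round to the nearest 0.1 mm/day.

dPW/dt = (24.9 − 31.3) mm / (48/24 day) = -3.200 mm/day.
P = E + C − dPW/dt = 3.6 + (24.9) − (-3.200) = 31.7 mm/day.

P ≈ 31.7 mm/day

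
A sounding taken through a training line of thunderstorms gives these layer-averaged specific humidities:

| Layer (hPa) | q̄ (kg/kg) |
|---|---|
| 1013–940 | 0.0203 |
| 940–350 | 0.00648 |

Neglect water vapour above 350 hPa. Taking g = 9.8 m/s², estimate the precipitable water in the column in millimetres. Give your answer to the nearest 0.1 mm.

PW ≈ 54.1 mm

Precipitable water is the column-integrated vapour mass per unit area: PW = (1/g) Σ q̄ Δp, with q in kg/kg and Δp in Pa (1 kg/m² of water = 1 mm).
Layer 1013–940 hPa: Δp = 73 hPa = 7300 Pa, q̄ = 0.0203 kg/kg → 0.0203 × 7300 / 9.8 = 15.12 mm
Layer 940–350 hPa: Δp = 590 hPa = 59000 Pa, q̄ = 0.00648 kg/kg → 0.00648 × 59000 / 9.8 = 39.01 mm
PW = 15.12 + 39.01 = 54.13 ≈ 54.1 mm.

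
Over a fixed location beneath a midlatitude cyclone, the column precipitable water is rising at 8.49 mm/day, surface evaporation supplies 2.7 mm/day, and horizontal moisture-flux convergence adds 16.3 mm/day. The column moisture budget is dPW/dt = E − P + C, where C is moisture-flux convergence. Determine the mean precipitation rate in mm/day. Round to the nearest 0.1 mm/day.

P ≈ 10.5 mm/day

dPW/dt = +8.49 mm/day.
P = E + C − dPW/dt = 2.7 + (16.3) − (+8.49) = 10.5 mm/day.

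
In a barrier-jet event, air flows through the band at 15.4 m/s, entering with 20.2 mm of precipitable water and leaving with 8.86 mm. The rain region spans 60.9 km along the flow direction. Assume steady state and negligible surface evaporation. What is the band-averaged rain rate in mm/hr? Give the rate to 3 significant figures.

R ≈ 10.3 mm/hr

Column moisture flux per unit crosswind length is F = V × PW.
Inflow: F_in = 15.4 × 20.2 = 311.08 mm·m/s
Outflow: F_out = 15.4 × 8.86 = 136.444 mm·m/s
Steady-state rate R = (F_in − F_out)/L = (311.08 − 136.444) / 60900 m = 2.868e-03 mm/s.
R = 2.868e-03 × 3600 = 10.3 mm/hr.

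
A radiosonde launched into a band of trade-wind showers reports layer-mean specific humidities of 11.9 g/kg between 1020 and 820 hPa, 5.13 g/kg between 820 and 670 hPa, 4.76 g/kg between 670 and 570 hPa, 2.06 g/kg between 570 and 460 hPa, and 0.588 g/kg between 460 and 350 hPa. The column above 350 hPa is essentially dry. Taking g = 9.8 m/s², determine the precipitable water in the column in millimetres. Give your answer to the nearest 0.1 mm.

Precipitable water is the column-integrated vapour mass per unit area: PW = (1/g) Σ q̄ Δp, with q in kg/kg and Δp in Pa (1 kg/m² of water = 1 mm).
Layer 1020–820 hPa: Δp = 200 hPa = 20000 Pa, q̄ = 0.0119 kg/kg → 0.0119 × 20000 / 9.8 = 24.29 mm
Layer 820–670 hPa: Δp = 150 hPa = 15000 Pa, q̄ = 0.00513 kg/kg → 0.00513 × 15000 / 9.8 = 7.85 mm
Layer 670–570 hPa: Δp = 100 hPa = 10000 Pa, q̄ = 0.00476 kg/kg → 0.00476 × 10000 / 9.8 = 4.86 mm
Layer 570–460 hPa: Δp = 110 hPa = 11000 Pa, q̄ = 0.00206 kg/kg → 0.00206 × 11000 / 9.8 = 2.31 mm
Layer 460–350 hPa: Δp = 110 hPa = 11000 Pa, q̄ = 0.000588 kg/kg → 0.000588 × 11000 / 9.8 = 0.66 mm
PW = 24.29 + 7.85 + 4.86 + 2.31 + 0.66 = 39.97 ≈ 40.0 mm.

PW ≈ 40.0 mm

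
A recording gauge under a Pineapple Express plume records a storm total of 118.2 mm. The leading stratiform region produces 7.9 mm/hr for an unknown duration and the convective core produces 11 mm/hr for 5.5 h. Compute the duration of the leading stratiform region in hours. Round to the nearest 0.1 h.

Known phases: 11 × 5.5 = 60.5 mm.
Remaining depth = 118.2 − 60.5 = 57.7 mm.
Duration = 57.7 / 7.9 = 7.3 h.

duration ≈ 7.3 h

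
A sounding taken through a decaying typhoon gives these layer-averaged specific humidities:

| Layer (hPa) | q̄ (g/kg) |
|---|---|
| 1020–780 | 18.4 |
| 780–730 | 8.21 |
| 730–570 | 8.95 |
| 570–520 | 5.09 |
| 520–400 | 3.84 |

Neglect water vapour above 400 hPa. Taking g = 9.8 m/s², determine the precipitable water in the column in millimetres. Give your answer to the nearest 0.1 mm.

PW ≈ 71.2 mm

Precipitable water is the column-integrated vapour mass per unit area: PW = (1/g) Σ q̄ Δp, with q in kg/kg and Δp in Pa (1 kg/m² of water = 1 mm).
Layer 1020–780 hPa: Δp = 240 hPa = 24000 Pa, q̄ = 0.0184 kg/kg → 0.0184 × 24000 / 9.8 = 45.06 mm
Layer 780–730 hPa: Δp = 50 hPa = 5000 Pa, q̄ = 0.00821 kg/kg → 0.00821 × 5000 / 9.8 = 4.19 mm
Layer 730–570 hPa: Δp = 160 hPa = 16000 Pa, q̄ = 0.00895 kg/kg → 0.00895 × 16000 / 9.8 = 14.61 mm
Layer 570–520 hPa: Δp = 50 hPa = 5000 Pa, q̄ = 0.00509 kg/kg → 0.00509 × 5000 / 9.8 = 2.60 mm
Layer 520–400 hPa: Δp = 120 hPa = 12000 Pa, q̄ = 0.00384 kg/kg → 0.00384 × 12000 / 9.8 = 4.70 mm
PW = 45.06 + 4.19 + 14.61 + 2.60 + 4.70 = 71.16 ≈ 71.2 mm.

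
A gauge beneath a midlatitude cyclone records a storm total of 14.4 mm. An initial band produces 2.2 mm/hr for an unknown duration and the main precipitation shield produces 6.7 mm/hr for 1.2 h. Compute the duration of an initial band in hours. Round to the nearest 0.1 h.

duration ≈ 2.9 h

Known phases: 6.7 × 1.2 = 8.04 mm.
Remaining depth = 14.4 − 8.04 = 6.36 mm.
Duration = 6.36 / 2.2 = 2.9 h.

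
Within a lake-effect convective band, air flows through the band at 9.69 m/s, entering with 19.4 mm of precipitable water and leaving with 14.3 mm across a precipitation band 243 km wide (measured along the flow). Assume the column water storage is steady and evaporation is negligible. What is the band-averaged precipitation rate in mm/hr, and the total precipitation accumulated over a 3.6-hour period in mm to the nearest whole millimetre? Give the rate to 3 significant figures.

R ≈ 0.732 mm/hr; total ≈ 3 mm

Column moisture flux per unit crosswind length is F = V × PW.
Inflow: F_in = 9.69 × 19.4 = 187.986 mm·m/s
Outflow: F_out = 9.69 × 14.3 = 138.567 mm·m/s
Steady-state rate R = (F_in − F_out)/L = (187.986 − 138.567) / 243000 m = 2.034e-04 mm/s.
R = 2.034e-04 × 3600 = 0.732 mm/hr.
Over 3.6 h: total = 0.732 × 3.6 = 2.6352 ≈ 3 mm.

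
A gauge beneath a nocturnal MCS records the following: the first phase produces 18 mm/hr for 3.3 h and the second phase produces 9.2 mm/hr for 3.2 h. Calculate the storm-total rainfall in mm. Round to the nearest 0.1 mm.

Total = Σ Rᵢ Δtᵢ = 18 × 3.3 + 9.2 × 3.2
      = 59.4 + 29.44 = 88.8 mm.

total ≈ 88.8 mm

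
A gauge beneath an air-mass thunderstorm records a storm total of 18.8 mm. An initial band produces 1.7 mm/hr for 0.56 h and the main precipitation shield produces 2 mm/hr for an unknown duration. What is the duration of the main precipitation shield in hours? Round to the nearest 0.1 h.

duration ≈ 8.9 h

Known phases: 1.7 × 0.56 = 0.952 mm.
Remaining depth = 18.8 − 0.952 = 17.848 mm.
Duration = 17.848 / 2 = 8.9 h.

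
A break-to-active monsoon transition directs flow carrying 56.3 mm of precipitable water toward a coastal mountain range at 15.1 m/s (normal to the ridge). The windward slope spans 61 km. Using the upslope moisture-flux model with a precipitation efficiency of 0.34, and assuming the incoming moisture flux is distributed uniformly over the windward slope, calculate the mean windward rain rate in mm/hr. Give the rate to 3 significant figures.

Incoming column moisture flux per unit ridge length: F = V × PW = 15.1 × 56.3 = 850.13 mm·m/s.
Spread over the 61 km slope with efficiency ε = 0.34: R = ε·F/W = 0.34 × 850.13 / 61000 m = 4.738e-03 mm/s.
R = 4.738e-03 × 3600 = 17.1 mm/hr.

R ≈ 17.1 mm/hr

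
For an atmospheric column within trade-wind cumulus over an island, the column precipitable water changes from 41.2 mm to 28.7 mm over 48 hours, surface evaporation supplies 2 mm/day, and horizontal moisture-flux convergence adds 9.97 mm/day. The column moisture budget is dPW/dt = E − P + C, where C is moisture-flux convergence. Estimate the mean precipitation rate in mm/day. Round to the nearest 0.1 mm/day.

dPW/dt = (28.7 − 41.2) mm / (48/24 day) = -6.250 mm/day.
P = E + C − dPW/dt = 2 + (9.97) − (-6.250) = 18.2 mm/day.

P ≈ 18.2 mm/day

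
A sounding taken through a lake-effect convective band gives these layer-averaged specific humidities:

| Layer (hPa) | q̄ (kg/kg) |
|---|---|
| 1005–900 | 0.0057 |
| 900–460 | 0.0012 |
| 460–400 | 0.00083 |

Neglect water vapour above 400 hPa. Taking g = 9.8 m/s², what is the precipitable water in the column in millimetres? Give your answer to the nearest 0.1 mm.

Precipitable water is the column-integrated vapour mass per unit area: PW = (1/g) Σ q̄ Δp, with q in kg/kg and Δp in Pa (1 kg/m² of water = 1 mm).
Layer 1005–900 hPa: Δp = 105 hPa = 10500 Pa, q̄ = 0.0057 kg/kg → 0.0057 × 10500 / 9.8 = 6.11 mm
Layer 900–460 hPa: Δp = 440 hPa = 44000 Pa, q̄ = 0.0012 kg/kg → 0.0012 × 44000 / 9.8 = 5.39 mm
Layer 460–400 hPa: Δp = 60 hPa = 6000 Pa, q̄ = 0.00083 kg/kg → 0.00083 × 6000 / 9.8 = 0.51 mm
PW = 6.11 + 5.39 + 0.51 = 12.01 ≈ 12.0 mm.

PW ≈ 12.0 mm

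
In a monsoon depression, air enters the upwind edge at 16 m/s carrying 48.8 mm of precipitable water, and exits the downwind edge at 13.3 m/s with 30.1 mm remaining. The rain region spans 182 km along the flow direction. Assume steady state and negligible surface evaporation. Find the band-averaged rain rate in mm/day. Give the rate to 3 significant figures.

R ≈ 181 mm/day

Column moisture flux per unit crosswind length is F = V × PW.
Inflow: F_in = 16 × 48.8 = 780.8 mm·m/s
Outflow: F_out = 13.3 × 30.1 = 400.33 mm·m/s
Steady-state rate R = (F_in − F_out)/L = (780.8 − 400.33) / 182000 m = 2.090e-03 mm/s.
R = 2.090e-03 × 3600 × 24 = 181 mm/day.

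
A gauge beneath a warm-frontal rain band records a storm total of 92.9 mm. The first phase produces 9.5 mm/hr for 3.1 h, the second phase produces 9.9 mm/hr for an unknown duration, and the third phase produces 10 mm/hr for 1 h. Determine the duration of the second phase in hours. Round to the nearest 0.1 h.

Known phases: 9.5 × 3.1 + 10 × 1 = 29.45 + 10 = 39.45 mm.
Remaining depth = 92.9 − 39.45 = 53.45 mm.
Duration = 53.45 / 9.9 = 5.4 h.

duration ≈ 5.4 h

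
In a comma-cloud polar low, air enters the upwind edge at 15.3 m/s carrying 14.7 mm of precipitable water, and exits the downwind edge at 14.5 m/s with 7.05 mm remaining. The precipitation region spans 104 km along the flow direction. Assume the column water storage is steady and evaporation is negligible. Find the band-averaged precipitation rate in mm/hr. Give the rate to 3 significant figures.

Column moisture flux per unit crosswind length is F = V × PW.
Inflow: F_in = 15.3 × 14.7 = 224.91 mm·m/s
Outflow: F_out = 14.5 × 7.05 = 102.225 mm·m/s
Steady-state rate R = (F_in − F_out)/L = (224.91 − 102.225) / 104000 m = 1.180e-03 mm/s.
R = 1.180e-03 × 3600 = 4.25 mm/hr.

R ≈ 4.25 mm/hr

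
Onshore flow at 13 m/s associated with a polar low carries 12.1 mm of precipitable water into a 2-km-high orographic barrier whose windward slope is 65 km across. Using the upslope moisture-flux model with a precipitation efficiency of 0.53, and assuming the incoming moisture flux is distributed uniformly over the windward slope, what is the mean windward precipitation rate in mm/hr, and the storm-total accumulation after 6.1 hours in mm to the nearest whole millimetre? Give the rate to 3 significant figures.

Incoming column moisture flux per unit ridge length: F = V × PW = 13 × 12.1 = 157.3 mm·m/s.
Spread over the 65 km slope with efficiency ε = 0.53: R = ε·F/W = 0.53 × 157.3 / 65000 m = 1.283e-03 mm/s.
R = 1.283e-03 × 3600 = 4.62 mm/hr.
Over 6.1 h: total = 4.62 × 6.1 = 28.182 ≈ 28 mm.

R ≈ 4.62 mm/hr; total ≈ 28 mm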